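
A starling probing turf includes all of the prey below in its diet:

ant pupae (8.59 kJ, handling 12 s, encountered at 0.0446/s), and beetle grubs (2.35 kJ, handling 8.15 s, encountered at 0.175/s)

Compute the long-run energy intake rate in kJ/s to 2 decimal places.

0.27 kJ/s

R = (0.0446×8.59 + 0.175×2.35) / (1 + 0.0446×12 + 0.175×8.15) = 0.7944/2.961 = 0.2682 kJ/s.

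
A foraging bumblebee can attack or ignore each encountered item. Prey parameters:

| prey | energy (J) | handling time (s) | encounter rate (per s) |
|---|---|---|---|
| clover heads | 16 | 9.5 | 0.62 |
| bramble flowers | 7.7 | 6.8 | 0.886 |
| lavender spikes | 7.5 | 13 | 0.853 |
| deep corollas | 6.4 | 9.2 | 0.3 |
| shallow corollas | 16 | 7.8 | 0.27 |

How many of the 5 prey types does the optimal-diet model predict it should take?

Profitabilities (E/h, J/s): shallow corollas 2.05, clover heads 1.68, bramble flowers 1.13, deep corollas 0.696, lavender spikes 0.577. Add prey in this order while the next type's profitability exceeds the intake rate on those already taken.
Rate on top 1: 1.391. clover heads: 1.68 > 1.391 → include.
Rate on top 2: 1.583. bramble flowers: 1.13 < 1.583 → exclude; stop.
Optimal diet: shallow corollas, clover heads — 2 of 5 types.

2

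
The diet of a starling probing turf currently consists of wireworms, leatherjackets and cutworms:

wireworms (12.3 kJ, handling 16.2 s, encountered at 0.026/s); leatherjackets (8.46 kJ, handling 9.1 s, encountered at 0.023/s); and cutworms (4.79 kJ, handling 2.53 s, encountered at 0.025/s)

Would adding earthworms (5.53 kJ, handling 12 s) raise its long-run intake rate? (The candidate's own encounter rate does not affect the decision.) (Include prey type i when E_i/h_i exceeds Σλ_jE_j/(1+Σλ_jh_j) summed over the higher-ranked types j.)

Current rate: (0.026×12.3 + 0.023×8.46 + 0.025×4.79)/(1 + 0.026×16.2 + 0.023×9.1 + 0.025×2.53) = 0.3744 kJ/s.
Profitability of earthworms: 5.53/12 = 0.4608 kJ/s.
Since 0.4608 > R, including earthworms increases the long-run rate.

Yes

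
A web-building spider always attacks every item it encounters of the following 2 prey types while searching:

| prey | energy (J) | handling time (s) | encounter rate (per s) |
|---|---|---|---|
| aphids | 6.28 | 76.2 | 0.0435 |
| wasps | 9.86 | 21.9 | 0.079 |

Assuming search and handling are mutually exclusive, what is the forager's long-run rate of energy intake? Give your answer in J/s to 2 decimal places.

0.17 J/s

R = (0.0435×6.28 + 0.079×9.86) / (1 + 0.0435×76.2 + 0.079×21.9) = 1.052/6.045 = 0.1741 J/s.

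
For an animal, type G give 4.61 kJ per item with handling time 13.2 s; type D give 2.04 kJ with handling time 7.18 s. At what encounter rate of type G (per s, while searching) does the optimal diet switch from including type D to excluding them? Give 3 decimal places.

0.331 per s

At the threshold, the rate on type G alone equals the profitability of type D: λ·4.61/(1 + λ·13.2) = 2.04/7.18 = 0.2841.
Rearranging, λ(4.61 − 0.2841×13.2) = 0.2841, so λ = 0.2841/0.8596 = 0.3305 per s.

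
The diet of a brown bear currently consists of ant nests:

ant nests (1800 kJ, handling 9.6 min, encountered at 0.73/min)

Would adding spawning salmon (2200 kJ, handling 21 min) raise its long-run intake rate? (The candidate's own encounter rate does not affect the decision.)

Current rate: (0.73×1800)/(1 + 0.73×9.6) = 164.1 kJ/min.
Profitability of spawning salmon: 2200/21 = 104.8 kJ/min.
104.8 < 164.1, so adding spawning salmon would lower the average — exclude it.

No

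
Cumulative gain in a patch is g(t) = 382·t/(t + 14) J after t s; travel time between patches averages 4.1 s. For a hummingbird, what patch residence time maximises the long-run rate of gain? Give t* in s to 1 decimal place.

7.6 s

Optimal t* satisfies g'(t*) = g(t*)/(T + t*).
g'(t) = 382·14/(t + 14)². Setting 382·14/(t+14)² = 382t/[(t+14)(4.1+t)] gives 14(4.1+t) = t(t+14), so t² = 14×4.1 = 57.4.
t* = √57.4 = 7.576 s.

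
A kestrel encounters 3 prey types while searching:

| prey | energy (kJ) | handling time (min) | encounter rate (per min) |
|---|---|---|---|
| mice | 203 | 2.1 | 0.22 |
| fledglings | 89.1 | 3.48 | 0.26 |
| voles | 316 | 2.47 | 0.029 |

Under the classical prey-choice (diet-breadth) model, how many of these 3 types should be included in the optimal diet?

Profitabilities (E/h, kJ/min): voles 128, mice 96.7, fledglings 25.6. Add prey in this order while the next type's profitability exceeds the intake rate on those already taken.
Rate on top 1: 8.551. mice: 96.7 > 8.551 → include.
Rate on top 2: 35.1. fledglings: 25.6 < 35.1 → exclude; stop.
Optimal diet: voles, mice — 2 of 3 types.

2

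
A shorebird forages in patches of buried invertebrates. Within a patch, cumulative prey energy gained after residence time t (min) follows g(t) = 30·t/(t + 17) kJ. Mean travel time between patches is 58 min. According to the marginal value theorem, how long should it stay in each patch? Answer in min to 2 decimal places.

31.40 min

Optimal t* satisfies g'(t*) = g(t*)/(T + t*).
g'(t) = 30·17/(t + 17)². Setting 30·17/(t+17)² = 30t/[(t+17)(58+t)] gives 17(58+t) = t(t+17), so t² = 17×58 = 986.
t* = √986 = 31.4 min.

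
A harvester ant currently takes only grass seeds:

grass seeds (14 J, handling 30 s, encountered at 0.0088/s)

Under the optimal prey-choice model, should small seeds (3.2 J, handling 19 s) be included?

Intake rate on the current diet: R = (0.0088×14) / (1 + 0.0088×30) = 0.1232/1.264 = 0.09747 J/s.
small seeds: E/h = 3.2/19 = 0.1684 J/s.
Since 0.1684 > R, including small seeds increases the long-run rate.

Yes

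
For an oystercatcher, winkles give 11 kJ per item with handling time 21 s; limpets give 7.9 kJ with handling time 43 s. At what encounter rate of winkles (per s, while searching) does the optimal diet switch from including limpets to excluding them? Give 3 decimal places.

0.026 per s

Drop limpets once their profitability E₂/h₂ falls below the rate achievable on winkles alone: E₂/h₂ = λE₁/(1 + λh₁).
Solve for λ: λE₁h₂ = E₂(1 + λh₁) → λ(E₁h₂ − E₂h₁) = E₂ → λ = E₂/(E₁h₂ − E₂h₁).
λ = 7.9/(11×43 − 7.9×21) = 7.9/307.1 = 0.02572 per s.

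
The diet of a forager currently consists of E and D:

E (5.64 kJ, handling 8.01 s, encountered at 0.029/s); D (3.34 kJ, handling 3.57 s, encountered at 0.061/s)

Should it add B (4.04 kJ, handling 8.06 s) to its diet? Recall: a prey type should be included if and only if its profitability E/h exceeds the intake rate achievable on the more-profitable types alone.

Yes

Current rate: (0.029×5.64 + 0.061×3.34)/(1 + 0.029×8.01 + 0.061×3.57) = 0.2533 kJ/s.
Profitability of B: 4.04/8.06 = 0.5012 kJ/s.
0.5012 > 0.2533, so adding B raises the average — include it.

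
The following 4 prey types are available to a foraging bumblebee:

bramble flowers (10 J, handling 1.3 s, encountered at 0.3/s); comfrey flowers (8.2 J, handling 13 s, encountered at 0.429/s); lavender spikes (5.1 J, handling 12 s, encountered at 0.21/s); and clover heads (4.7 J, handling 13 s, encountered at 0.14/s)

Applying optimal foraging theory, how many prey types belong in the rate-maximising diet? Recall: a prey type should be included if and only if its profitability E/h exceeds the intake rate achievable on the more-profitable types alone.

1

Profitabilities (E/h, J/s): bramble flowers 7.69, comfrey flowers 0.631, lavender spikes 0.425, clover heads 0.362. Add prey in this order while the next type's profitability exceeds the intake rate on those already taken.
Rate on top 1: 2.158. comfrey flowers: 0.631 < 2.158 → exclude; stop.
Optimal diet: bramble flowers — 1 of 4 types.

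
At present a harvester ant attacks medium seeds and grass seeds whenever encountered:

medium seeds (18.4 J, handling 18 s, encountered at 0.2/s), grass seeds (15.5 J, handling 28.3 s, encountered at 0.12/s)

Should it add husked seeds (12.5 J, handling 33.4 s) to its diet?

Current rate: (0.2×18.4 + 0.12×15.5)/(1 + 0.2×18 + 0.12×28.3) = 0.6928 J/s.
Profitability of husked seeds: 12.5/33.4 = 0.3743 J/s.
Since 0.3743 < R, time spent handling husked seeds is better spent searching.

No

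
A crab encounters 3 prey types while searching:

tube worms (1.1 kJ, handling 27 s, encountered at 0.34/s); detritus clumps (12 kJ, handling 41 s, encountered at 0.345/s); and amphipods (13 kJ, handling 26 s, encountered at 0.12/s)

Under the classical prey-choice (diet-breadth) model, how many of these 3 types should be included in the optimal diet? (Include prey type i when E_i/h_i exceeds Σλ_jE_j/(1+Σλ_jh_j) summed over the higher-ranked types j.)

1

E/h in descending order: amphipods 0.5, detritus clumps 0.293, tube worms 0.0407 kJ/s. The optimal diet is the largest prefix of this list for which every included type satisfies E_i/h_i > R on the types above it.
Rate on top 1: 0.3786. detritus clumps: 0.293 < 0.3786 → exclude; stop.
Optimal diet: amphipods — 1 of 3 types.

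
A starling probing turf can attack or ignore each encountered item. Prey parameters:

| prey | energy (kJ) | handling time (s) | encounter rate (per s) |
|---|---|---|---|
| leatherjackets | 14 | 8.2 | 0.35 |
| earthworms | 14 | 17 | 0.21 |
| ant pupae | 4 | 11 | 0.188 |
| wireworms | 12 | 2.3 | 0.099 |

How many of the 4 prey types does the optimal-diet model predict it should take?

Profitabilities (E/h, kJ/s): wireworms 5.22, leatherjackets 1.71, earthworms 0.824, ant pupae 0.364. Add prey in this order while the next type's profitability exceeds the intake rate on those already taken.
Rate on top 1: 0.9677. leatherjackets: 1.71 > 0.9677 → include.
Rate on top 2: 1.486. earthworms: 0.824 < 1.486 → exclude; stop.
Optimal diet: wireworms, leatherjackets — 2 of 4 types.

2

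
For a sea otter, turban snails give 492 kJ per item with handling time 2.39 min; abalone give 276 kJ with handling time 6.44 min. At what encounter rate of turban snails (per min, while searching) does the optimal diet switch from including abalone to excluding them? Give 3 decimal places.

At the threshold, the rate on turban snails alone equals the profitability of abalone: λ·492/(1 + λ·2.39) = 276/6.44 = 42.86.
Rearranging, λ(492 − 42.86×2.39) = 42.86, so λ = 42.86/389.6 = 0.11 per min.

0.110 per min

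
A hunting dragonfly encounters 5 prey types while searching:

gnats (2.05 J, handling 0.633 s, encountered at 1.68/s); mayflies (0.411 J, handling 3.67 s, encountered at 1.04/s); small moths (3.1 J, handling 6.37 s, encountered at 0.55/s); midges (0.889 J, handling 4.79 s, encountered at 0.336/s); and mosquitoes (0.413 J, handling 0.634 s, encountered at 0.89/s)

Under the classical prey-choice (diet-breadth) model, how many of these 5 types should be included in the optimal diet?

Profitabilities (E/h, J/s): gnats 3.24, mosquitoes 0.651, small moths 0.487, midges 0.186, mayflies 0.112. Add prey in this order while the next type's profitability exceeds the intake rate on those already taken.
Rate on top 1: 1.669. mosquitoes: 0.651 < 1.669 → exclude; stop.
Optimal diet: gnats — 1 of 5 types.

1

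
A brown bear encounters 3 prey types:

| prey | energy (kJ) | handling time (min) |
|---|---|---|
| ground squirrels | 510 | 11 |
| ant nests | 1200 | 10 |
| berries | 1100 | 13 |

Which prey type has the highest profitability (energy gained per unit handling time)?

ant nests

Profitability E/h (kJ/min): ground squirrels = 510/11 = 46.4, ant nests = 1200/10 = 120, berries = 1100/13 = 84.6.
Ranked: ant nests > berries > ground squirrels.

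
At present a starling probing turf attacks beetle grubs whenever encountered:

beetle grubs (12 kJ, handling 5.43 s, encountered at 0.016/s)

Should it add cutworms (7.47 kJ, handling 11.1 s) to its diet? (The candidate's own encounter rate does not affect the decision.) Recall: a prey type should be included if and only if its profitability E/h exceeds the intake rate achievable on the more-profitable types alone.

On beetle grubs alone, R = ΣλE/(1+Σλh) = 0.192/1.087 = 0.1767 kJ/s.
Profitability of cutworms: 7.47/11.1 = 0.673 kJ/s.
Since 0.673 > R, including cutworms increases the long-run rate.

Yes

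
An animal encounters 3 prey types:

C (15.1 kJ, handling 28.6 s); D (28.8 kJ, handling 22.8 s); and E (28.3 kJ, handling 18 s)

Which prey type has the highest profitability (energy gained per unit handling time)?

E

In descending order of E/h:
E: 28.3/18 = 1.57 kJ/s
D: 28.8/22.8 = 1.26 kJ/s
C: 15.1/28.6 = 0.528 kJ/s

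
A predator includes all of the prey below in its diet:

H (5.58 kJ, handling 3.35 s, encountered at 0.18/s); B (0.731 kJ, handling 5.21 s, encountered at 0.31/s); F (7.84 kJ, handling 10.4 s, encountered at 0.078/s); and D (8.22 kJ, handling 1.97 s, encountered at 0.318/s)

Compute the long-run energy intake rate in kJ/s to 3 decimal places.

Energy encountered per unit search time: 0.18×5.58 + 0.31×0.731 + 0.078×7.84 + 0.318×8.22 = 4.456 kJ/s.
Handling time per unit search time: 0.18×3.35 + 0.31×5.21 + 0.078×10.4 + 0.318×1.97 = 3.656.
Rate = 4.456/(1 + 3.656) = 0.9572 kJ/s.

0.957 kJ/s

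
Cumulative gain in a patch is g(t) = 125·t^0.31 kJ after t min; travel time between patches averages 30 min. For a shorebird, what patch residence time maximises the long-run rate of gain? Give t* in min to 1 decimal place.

Maximise g(t)/(T+t): set derivative to zero → g'(t)(T+t) = g(t).
g'(t) = 0.31·125·t^-0.69. Setting 0.31·125·t^-0.69 = 125·t^0.31/(30+t) gives 0.31(30+t) = t, so 0.69·t = 0.31×30.
t* = 0.31×30/0.69 = 13.48 min.

13.5 min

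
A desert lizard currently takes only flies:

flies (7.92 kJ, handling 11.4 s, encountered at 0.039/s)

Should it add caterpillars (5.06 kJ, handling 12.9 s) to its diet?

Yes

Current rate: (0.039×7.92)/(1 + 0.039×11.4) = 0.2138 kJ/s.
Profitability of caterpillars: 5.06/12.9 = 0.3922 kJ/s.
Since 0.3922 > R, including caterpillars increases the long-run rate.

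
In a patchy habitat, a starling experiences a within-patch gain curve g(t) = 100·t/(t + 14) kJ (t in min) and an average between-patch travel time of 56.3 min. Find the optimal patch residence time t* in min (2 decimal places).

Optimal t* satisfies g'(t*) = g(t*)/(T + t*).
g'(t) = 100·14/(t + 14)². Setting 100·14/(t+14)² = 100t/[(t+14)(56.3+t)] gives 14(56.3+t) = t(t+14), so t² = 14×56.3 = 788.2.
t* = √788.2 = 28.07 min.

28.07 min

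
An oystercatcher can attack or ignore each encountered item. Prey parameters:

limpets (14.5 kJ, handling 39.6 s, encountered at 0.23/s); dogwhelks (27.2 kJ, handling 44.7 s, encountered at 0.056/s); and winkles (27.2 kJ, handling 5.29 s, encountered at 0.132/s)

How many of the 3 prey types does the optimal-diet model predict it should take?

Profitabilities (E/h, kJ/s): winkles 5.14, dogwhelks 0.609, limpets 0.366. Add prey in this order while the next type's profitability exceeds the intake rate on those already taken.
Rate on top 1: 2.114. dogwhelks: 0.609 < 2.114 → exclude; stop.
Optimal diet: winkles — 1 of 3 types.

1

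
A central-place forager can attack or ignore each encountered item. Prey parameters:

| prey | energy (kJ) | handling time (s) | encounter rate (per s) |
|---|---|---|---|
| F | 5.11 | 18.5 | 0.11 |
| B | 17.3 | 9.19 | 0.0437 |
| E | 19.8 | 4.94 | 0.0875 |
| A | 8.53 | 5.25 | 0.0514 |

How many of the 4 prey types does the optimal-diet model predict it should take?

3

E/h in descending order: E 4.01, B 1.88, A 1.62, F 0.276 kJ/s. The optimal diet is the largest prefix of this list for which every included type satisfies E_i/h_i > R on the types above it.
Rate on top 1: 1.21. B: 1.88 > 1.21 → include.
Rate on top 2: 1.357. A: 1.62 > 1.357 → include.
Rate on top 3: 1.391. F: 0.276 < 1.391 → exclude; stop.
Optimal diet: E, B, A — 3 of 4 types.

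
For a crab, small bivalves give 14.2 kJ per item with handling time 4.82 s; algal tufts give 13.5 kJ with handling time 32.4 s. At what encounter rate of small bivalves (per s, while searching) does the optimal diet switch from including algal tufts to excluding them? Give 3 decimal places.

0.034 per s

Drop algal tufts once their profitability E₂/h₂ falls below the rate achievable on small bivalves alone: E₂/h₂ = λE₁/(1 + λh₁).
Solve for λ: λE₁h₂ = E₂(1 + λh₁) → λ(E₁h₂ − E₂h₁) = E₂ → λ = E₂/(E₁h₂ − E₂h₁).
λ = 13.5/(14.2×32.4 − 13.5×4.82) = 13.5/395 = 0.03418 per s.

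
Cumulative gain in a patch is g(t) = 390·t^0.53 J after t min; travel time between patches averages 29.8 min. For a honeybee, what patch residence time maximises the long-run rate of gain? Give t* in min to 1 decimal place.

Maximise g(t)/(T+t): set derivative to zero → g'(t)(T+t) = g(t).
g'(t) = 0.53·390·t^-0.47. Setting 0.53·390·t^-0.47 = 390·t^0.53/(29.8+t) gives 0.53(29.8+t) = t, so 0.47·t = 0.53×29.8.
t* = 0.53×29.8/0.47 = 33.6 min.

33.6 min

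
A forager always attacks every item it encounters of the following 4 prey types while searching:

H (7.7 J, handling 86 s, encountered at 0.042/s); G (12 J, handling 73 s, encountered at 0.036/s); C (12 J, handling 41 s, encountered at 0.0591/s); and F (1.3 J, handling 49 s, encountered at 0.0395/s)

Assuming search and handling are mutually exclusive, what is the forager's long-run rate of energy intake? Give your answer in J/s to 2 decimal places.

0.13 J/s

R = (0.042×7.7 + 0.036×12 + 0.0591×12 + 0.0395×1.3) / (1 + 0.042×86 + 0.036×73 + 0.0591×41 + 0.0395×49) = 1.516/11.6 = 0.1307 J/s.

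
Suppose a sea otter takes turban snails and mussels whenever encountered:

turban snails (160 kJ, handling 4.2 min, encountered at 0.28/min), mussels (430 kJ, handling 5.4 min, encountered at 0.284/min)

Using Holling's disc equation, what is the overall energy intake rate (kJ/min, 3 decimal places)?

R = (0.28×160 + 0.284×430) / (1 + 0.28×4.2 + 0.284×5.4) = 166.9/3.71 = 45 kJ/min.

44.997 kJ/min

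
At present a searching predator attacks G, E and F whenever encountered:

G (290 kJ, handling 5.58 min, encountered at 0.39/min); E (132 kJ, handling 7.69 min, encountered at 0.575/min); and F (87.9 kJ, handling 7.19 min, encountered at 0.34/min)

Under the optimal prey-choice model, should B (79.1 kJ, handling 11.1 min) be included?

No

Intake rate on the current diet: R = (0.39×290 + 0.575×132 + 0.34×87.9) / (1 + 0.39×5.58 + 0.575×7.69 + 0.34×7.19) = 218.9/10.04 = 21.8 kJ/min.
Profitability of B: 79.1/11.1 = 7.126 kJ/min.
7.126 < 21.8, so adding B would lower the average — exclude it.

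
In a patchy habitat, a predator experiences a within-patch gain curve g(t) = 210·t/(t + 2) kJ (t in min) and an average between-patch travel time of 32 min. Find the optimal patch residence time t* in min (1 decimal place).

By the marginal value theorem, leave when the instantaneous gain rate g'(t) equals the habitat-wide average g(t)/(T + t).
g'(t) = 210·2/(t + 2)². Setting 210·2/(t+2)² = 210t/[(t+2)(32+t)] gives 2(32+t) = t(t+2), so t² = 2×32 = 64.
t* = √64 = 8 min.

8.0 min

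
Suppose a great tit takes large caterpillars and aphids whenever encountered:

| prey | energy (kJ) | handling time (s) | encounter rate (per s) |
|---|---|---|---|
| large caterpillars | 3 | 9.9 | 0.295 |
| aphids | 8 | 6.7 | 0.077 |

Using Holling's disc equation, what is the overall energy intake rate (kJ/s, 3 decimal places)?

0.338 kJ/s

R = (0.295×3 + 0.077×8) / (1 + 0.295×9.9 + 0.077×6.7) = 1.501/4.436 = 0.3383 kJ/s.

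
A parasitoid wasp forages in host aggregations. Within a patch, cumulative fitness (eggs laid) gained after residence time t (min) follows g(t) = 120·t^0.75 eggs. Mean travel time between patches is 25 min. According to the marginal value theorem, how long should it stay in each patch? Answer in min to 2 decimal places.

Maximise g(t)/(T+t): set derivative to zero → g'(t)(T+t) = g(t).
g'(t) = 0.75·120·t^-0.25. Setting 0.75·120·t^-0.25 = 120·t^0.75/(25+t) gives 0.75(25+t) = t, so 0.25·t = 0.75×25.
t* = 0.75×25/0.25 = 75 min.

75.00 min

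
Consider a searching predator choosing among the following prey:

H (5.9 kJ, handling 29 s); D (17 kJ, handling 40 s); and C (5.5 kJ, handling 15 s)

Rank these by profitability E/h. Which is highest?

D

In descending order of E/h:
D: 17/40 = 0.425 kJ/s
C: 5.5/15 = 0.367 kJ/s
H: 5.9/29 = 0.203 kJ/s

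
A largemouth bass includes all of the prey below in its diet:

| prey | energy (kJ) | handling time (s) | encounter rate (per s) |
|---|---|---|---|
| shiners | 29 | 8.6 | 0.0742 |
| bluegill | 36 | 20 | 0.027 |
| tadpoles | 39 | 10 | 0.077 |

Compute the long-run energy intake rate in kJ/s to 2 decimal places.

R = (0.0742×29 + 0.027×36 + 0.077×39) / (1 + 0.0742×8.6 + 0.027×20 + 0.077×10) = 6.127/2.948 = 2.078 kJ/s.

2.08 kJ/s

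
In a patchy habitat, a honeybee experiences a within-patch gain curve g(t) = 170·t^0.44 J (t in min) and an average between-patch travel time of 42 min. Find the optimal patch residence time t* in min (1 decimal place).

By the marginal value theorem, leave when the instantaneous gain rate g'(t) equals the habitat-wide average g(t)/(T + t).
g'(t) = 0.44·170·t^-0.56. Setting 0.44·170·t^-0.56 = 170·t^0.44/(42+t) gives 0.44(42+t) = t, so 0.56·t = 0.44×42.
t* = 0.44×42/0.56 = 33 min.

33.0 min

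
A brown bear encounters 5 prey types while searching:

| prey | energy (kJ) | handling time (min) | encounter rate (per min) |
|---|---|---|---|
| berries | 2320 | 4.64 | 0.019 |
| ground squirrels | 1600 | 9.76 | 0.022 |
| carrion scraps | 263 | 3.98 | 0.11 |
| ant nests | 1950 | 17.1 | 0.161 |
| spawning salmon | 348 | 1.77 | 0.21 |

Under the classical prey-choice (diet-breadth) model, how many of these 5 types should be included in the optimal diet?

4

Profitabilities (E/h, kJ/min): berries 500, spawning salmon 197, ground squirrels 164, ant nests 114, carrion scraps 66.1. Add prey in this order while the next type's profitability exceeds the intake rate on those already taken.
Rate on top 1: 40.51. spawning salmon: 197 > 40.51 → include.
Rate on top 2: 80.25. ground squirrels: 164 > 80.25 → include.
Rate on top 3: 90.98. ant nests: 114 > 90.98 → include.
Rate on top 4: 105.3. carrion scraps: 66.1 < 105.3 → exclude; stop.
Optimal diet: berries, spawning salmon, ground squirrels, ant nests — 4 of 5 types.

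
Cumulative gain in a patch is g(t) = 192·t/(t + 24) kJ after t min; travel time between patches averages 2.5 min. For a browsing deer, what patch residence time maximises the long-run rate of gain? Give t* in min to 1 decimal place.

7.7 min

Optimal t* satisfies g'(t*) = g(t*)/(T + t*).
g'(t) = 192·24/(t + 24)². Setting 192·24/(t+24)² = 192t/[(t+24)(2.5+t)] gives 24(2.5+t) = t(t+24), so t² = 24×2.5 = 60.
t* = √60 = 7.746 min.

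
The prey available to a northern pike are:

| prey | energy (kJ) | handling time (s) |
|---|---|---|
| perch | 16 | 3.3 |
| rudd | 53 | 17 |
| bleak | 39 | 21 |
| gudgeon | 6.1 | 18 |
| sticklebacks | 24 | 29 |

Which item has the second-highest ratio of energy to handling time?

In descending order of E/h:
perch: 16/3.3 = 4.85 kJ/s
rudd: 53/17 = 3.12 kJ/s
bleak: 39/21 = 1.86 kJ/s
sticklebacks: 24/29 = 0.828 kJ/s
gudgeon: 6.1/18 = 0.339 kJ/s

rudd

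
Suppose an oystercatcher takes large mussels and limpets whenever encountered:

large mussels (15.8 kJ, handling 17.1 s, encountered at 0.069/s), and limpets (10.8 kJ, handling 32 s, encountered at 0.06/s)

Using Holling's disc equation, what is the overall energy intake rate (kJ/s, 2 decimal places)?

R = (0.069×15.8 + 0.06×10.8) / (1 + 0.069×17.1 + 0.06×32) = 1.738/4.1 = 0.424 kJ/s.

0.42 kJ/s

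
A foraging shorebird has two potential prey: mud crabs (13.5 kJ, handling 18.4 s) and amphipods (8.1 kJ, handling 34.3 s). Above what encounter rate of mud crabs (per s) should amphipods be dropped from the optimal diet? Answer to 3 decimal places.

0.026 per s

The zero-one rule: include amphipods iff E₂/h₂ > λE₁/(1+λh₁). Equality gives the switch point.
λE₁h₂ = E₂ + λE₂h₁ ⇒ λ = E₂/(E₁h₂ − E₂h₁) = 8.1/(463 − 149) = 0.0258 per s.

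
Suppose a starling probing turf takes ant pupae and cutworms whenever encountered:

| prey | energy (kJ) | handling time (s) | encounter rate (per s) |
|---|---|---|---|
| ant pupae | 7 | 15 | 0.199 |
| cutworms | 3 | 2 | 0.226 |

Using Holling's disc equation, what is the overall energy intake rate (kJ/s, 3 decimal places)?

Energy encountered per unit search time: 0.199×7 + 0.226×3 = 2.071 kJ/s.
Handling time per unit search time: 0.199×15 + 0.226×2 = 3.437.
Rate = 2.071/(1 + 3.437) = 0.4668 kJ/s.

0.467 kJ/s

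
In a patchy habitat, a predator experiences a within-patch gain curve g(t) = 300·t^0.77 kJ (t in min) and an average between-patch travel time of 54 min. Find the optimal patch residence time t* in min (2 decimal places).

180.78 min

Maximise g(t)/(T+t): set derivative to zero → g'(t)(T+t) = g(t).
g'(t) = 0.77·300·t^-0.23. Setting 0.77·300·t^-0.23 = 300·t^0.77/(54+t) gives 0.77(54+t) = t, so 0.23·t = 0.77×54.
t* = 0.77×54/0.23 = 180.8 min.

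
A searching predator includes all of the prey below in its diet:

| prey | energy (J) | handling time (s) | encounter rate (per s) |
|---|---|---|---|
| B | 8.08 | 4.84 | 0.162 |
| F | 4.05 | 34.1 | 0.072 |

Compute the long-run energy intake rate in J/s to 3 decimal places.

R = Σλ_iE_i / (1 + Σλ_ih_i)
Numerator: 0.162×8.08 + 0.072×4.05 = 1.601
Denominator: 1 + 0.162×4.84 + 0.072×34.1 = 4.239
R = 1.601/4.239 = 0.3776 J/s

0.378 J/s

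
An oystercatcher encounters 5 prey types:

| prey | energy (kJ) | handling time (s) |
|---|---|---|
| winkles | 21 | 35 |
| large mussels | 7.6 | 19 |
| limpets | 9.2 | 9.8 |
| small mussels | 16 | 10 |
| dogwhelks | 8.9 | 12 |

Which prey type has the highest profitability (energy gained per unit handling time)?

Profitability E/h (kJ/s): winkles = 21/35 = 0.6, large mussels = 7.6/19 = 0.4, limpets = 9.2/9.8 = 0.939, small mussels = 16/10 = 1.6, dogwhelks = 8.9/12 = 0.742.
Ranked: small mussels > limpets > dogwhelks > winkles > large mussels.

small mussels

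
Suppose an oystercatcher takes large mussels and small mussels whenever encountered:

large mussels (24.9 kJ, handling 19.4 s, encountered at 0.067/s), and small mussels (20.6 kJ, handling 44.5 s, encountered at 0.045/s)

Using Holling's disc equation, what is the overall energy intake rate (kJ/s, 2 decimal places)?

0.60 kJ/s

R = Σλ_iE_i / (1 + Σλ_ih_i)
Numerator: 0.067×24.9 + 0.045×20.6 = 2.595
Denominator: 1 + 0.067×19.4 + 0.045×44.5 = 4.302
R = 2.595/4.302 = 0.6032 kJ/s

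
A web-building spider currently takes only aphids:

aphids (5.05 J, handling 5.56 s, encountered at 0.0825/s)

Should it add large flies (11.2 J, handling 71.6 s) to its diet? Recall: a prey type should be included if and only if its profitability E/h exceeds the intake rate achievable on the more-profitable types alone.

Current rate: (0.0825×5.05)/(1 + 0.0825×5.56) = 0.2856 J/s.
Profitability of large flies: 11.2/71.6 = 0.1564 J/s.
Since 0.1564 < R, time spent handling large flies is better spent searching.

No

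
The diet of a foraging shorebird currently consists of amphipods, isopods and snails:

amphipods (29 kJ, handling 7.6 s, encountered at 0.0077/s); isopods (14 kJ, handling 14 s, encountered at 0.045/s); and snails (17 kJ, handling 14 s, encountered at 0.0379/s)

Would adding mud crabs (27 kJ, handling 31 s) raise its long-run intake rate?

Intake rate on the current diet: R = (0.0077×29 + 0.045×14 + 0.0379×17) / (1 + 0.0077×7.6 + 0.045×14 + 0.0379×14) = 1.498/2.219 = 0.6749 kJ/s.
Profitability of mud crabs: 27/31 = 0.871 kJ/s.
Since 0.871 > R, including mud crabs increases the long-run rate.

Yes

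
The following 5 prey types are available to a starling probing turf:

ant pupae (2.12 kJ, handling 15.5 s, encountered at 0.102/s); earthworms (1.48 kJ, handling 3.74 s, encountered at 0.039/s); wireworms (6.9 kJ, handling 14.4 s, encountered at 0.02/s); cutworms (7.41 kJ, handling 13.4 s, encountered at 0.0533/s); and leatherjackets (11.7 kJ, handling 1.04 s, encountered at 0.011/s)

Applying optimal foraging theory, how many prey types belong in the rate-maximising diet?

Rank by E/h (kJ/s): leatherjackets 11.2, cutworms 0.553, wireworms 0.479, earthworms 0.396, ant pupae 0.137. Include each in turn until the next type's E/h falls below the running intake rate.
Rate on top 1: 0.1272. cutworms: 0.553 > 0.1272 → include.
Rate on top 2: 0.3035. wireworms: 0.479 > 0.3035 → include.
Rate on top 3: 0.3286. earthworms: 0.396 > 0.3286 → include.
Rate on top 4: 0.3331. ant pupae: 0.137 < 0.3331 → exclude; stop.
Optimal diet: leatherjackets, cutworms, wireworms, earthworms — 4 of 5 types.

4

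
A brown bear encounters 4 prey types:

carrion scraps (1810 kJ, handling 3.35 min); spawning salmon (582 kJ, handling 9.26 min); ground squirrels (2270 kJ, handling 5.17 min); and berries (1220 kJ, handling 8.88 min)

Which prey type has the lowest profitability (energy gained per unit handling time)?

spawning salmon

In descending order of E/h:
carrion scraps: 1810/3.35 = 540 kJ/min
ground squirrels: 2270/5.17 = 439 kJ/min
berries: 1220/8.88 = 137 kJ/min
spawning salmon: 582/9.26 = 62.9 kJ/min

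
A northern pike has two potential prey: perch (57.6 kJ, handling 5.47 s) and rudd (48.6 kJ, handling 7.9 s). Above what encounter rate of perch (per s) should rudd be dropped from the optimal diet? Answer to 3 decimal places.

At the threshold, the rate on perch alone equals the profitability of rudd: λ·57.6/(1 + λ·5.47) = 48.6/7.9 = 6.152.
Rearranging, λ(57.6 − 6.152×5.47) = 6.152, so λ = 6.152/23.95 = 0.2569 per s.

0.257 per s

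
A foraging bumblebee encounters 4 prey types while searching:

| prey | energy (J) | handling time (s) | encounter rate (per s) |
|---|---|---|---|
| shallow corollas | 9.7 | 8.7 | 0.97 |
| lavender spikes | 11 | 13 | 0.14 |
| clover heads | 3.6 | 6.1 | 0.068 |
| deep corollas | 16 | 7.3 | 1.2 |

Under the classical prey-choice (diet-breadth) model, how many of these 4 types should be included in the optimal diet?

1

Rank by E/h (J/s): deep corollas 2.19, shallow corollas 1.11, lavender spikes 0.846, clover heads 0.59. Include each in turn until the next type's E/h falls below the running intake rate.
Rate on top 1: 1.967. shallow corollas: 1.11 < 1.967 → exclude; stop.
Optimal diet: deep corollas — 1 of 4 types.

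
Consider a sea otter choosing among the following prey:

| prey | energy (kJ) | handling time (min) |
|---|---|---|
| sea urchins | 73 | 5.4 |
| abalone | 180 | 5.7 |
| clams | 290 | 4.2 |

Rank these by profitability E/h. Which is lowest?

sea urchins

Profitability E/h (kJ/min): sea urchins = 73/5.4 = 13.5, abalone = 180/5.7 = 31.6, clams = 290/4.2 = 69.
Ranked: clams > abalone > sea urchins.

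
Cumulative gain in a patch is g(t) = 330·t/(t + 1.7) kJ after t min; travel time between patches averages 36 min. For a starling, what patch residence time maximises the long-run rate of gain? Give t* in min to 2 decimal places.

7.82 min

Maximise g(t)/(T+t): set derivative to zero → g'(t)(T+t) = g(t).
g'(t) = 330·1.7/(t + 1.7)². Setting 330·1.7/(t+1.7)² = 330t/[(t+1.7)(36+t)] gives 1.7(36+t) = t(t+1.7), so t² = 1.7×36 = 61.2.
t* = √61.2 = 7.823 min.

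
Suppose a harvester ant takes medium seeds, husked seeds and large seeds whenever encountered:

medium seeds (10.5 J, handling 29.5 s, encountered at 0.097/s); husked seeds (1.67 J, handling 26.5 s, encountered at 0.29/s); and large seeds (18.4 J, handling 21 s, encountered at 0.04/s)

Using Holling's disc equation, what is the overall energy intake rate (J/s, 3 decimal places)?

R = Σλ_iE_i / (1 + Σλ_ih_i)
Numerator: 0.097×10.5 + 0.29×1.67 + 0.04×18.4 = 2.239
Denominator: 1 + 0.097×29.5 + 0.29×26.5 + 0.04×21 = 12.39
R = 2.239/12.39 = 0.1807 J/s

0.181 J/s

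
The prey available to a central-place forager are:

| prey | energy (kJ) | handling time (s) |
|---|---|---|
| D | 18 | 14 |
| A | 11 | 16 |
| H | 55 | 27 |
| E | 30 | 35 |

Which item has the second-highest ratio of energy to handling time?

D

In descending order of E/h:
H: 55/27 = 2.04 kJ/s
D: 18/14 = 1.29 kJ/s
E: 30/35 = 0.857 kJ/s
A: 11/16 = 0.688 kJ/s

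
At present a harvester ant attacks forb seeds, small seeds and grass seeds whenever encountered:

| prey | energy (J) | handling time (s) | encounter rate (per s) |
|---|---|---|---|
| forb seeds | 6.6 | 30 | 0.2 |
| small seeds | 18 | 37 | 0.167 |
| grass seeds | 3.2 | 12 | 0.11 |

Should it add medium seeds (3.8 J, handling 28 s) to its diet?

Intake rate on the current diet: R = (0.2×6.6 + 0.167×18 + 0.11×3.2) / (1 + 0.2×30 + 0.167×37 + 0.11×12) = 4.678/14.5 = 0.3226 J/s.
Profitability of medium seeds: 3.8/28 = 0.1357 J/s.
0.1357 < 0.3226, so adding medium seeds would lower the average — exclude it.

No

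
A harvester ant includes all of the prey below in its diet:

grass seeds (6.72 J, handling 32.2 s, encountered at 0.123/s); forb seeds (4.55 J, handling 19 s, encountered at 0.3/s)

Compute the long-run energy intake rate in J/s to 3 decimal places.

0.206 J/s

R = Σλ_iE_i / (1 + Σλ_ih_i)
Numerator: 0.123×6.72 + 0.3×4.55 = 2.192
Denominator: 1 + 0.123×32.2 + 0.3×19 = 10.66
R = 2.192/10.66 = 0.2056 J/s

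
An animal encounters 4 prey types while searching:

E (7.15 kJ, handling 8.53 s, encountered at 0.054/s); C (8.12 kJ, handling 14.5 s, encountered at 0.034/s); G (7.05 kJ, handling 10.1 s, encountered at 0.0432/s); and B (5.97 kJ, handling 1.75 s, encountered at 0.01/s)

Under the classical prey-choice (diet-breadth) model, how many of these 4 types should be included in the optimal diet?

4

E/h in descending order: B 3.41, E 0.838, G 0.698, C 0.56 kJ/s. The optimal diet is the largest prefix of this list for which every included type satisfies E_i/h_i > R on the types above it.
Rate on top 1: 0.05867. E: 0.838 > 0.05867 → include.
Rate on top 2: 0.3016. G: 0.698 > 0.3016 → include.
Rate on top 3: 0.3919. C: 0.56 > 0.3919 → include.
Optimal diet: B, E, G, C — 4 of 4 types.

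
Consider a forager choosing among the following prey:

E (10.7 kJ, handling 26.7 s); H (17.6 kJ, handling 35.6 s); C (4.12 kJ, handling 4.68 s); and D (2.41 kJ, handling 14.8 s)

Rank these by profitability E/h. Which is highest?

In descending order of E/h:
C: 4.12/4.68 = 0.88 kJ/s
H: 17.6/35.6 = 0.494 kJ/s
E: 10.7/26.7 = 0.401 kJ/s
D: 2.41/14.8 = 0.163 kJ/s

C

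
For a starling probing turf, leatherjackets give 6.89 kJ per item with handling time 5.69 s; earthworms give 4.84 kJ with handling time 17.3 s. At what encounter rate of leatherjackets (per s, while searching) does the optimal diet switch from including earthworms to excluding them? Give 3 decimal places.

0.053 per s

Drop earthworms once their profitability E₂/h₂ falls below the rate achievable on leatherjackets alone: E₂/h₂ = λE₁/(1 + λh₁).
Solve for λ: λE₁h₂ = E₂(1 + λh₁) → λ(E₁h₂ − E₂h₁) = E₂ → λ = E₂/(E₁h₂ − E₂h₁).
λ = 4.84/(6.89×17.3 − 4.84×5.69) = 4.84/91.66 = 0.05281 per s.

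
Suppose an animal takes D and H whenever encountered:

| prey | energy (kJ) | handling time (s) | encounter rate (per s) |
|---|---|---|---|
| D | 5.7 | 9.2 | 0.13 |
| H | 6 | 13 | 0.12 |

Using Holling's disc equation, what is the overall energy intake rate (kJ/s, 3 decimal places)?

Energy encountered per unit search time: 0.13×5.7 + 0.12×6 = 1.461 kJ/s.
Handling time per unit search time: 0.13×9.2 + 0.12×13 = 2.756.
Rate = 1.461/(1 + 2.756) = 0.389 kJ/s.

0.389 kJ/s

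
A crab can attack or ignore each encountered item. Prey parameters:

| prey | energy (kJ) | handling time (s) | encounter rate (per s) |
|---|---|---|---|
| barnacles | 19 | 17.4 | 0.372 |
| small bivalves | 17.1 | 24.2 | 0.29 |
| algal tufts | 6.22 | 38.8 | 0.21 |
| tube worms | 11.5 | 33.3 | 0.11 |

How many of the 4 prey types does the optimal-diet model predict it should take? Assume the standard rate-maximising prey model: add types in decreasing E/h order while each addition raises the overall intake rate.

Rank by E/h (kJ/s): barnacles 1.09, small bivalves 0.707, tube worms 0.345, algal tufts 0.16. Include each in turn until the next type's E/h falls below the running intake rate.
Rate on top 1: 0.9458. small bivalves: 0.707 < 0.9458 → exclude; stop.
Optimal diet: barnacles — 1 of 4 types.

1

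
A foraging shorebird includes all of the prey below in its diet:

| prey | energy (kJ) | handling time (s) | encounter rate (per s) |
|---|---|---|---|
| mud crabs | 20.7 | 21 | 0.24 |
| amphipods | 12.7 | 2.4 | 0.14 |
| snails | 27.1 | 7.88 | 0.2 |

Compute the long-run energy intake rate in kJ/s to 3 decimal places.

1.530 kJ/s

Energy encountered per unit search time: 0.24×20.7 + 0.14×12.7 + 0.2×27.1 = 12.17 kJ/s.
Handling time per unit search time: 0.24×21 + 0.14×2.4 + 0.2×7.88 = 6.952.
Rate = 12.17/(1 + 6.952) = 1.53 kJ/s.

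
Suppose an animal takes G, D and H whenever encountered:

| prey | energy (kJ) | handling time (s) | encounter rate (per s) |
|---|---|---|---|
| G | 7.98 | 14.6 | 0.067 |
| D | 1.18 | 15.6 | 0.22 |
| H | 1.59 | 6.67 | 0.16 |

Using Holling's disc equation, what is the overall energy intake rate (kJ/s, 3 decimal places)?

R = (0.067×7.98 + 0.22×1.18 + 0.16×1.59) / (1 + 0.067×14.6 + 0.22×15.6 + 0.16×6.67) = 1.049/6.477 = 0.1619 kJ/s.

0.162 kJ/s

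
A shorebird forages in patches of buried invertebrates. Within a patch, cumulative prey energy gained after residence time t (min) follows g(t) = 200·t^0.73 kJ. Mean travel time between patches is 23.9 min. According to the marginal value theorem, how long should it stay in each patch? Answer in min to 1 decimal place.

Maximise g(t)/(T+t): set derivative to zero → g'(t)(T+t) = g(t).
g'(t) = 0.73·200·t^-0.27. Setting 0.73·200·t^-0.27 = 200·t^0.73/(23.9+t) gives 0.73(23.9+t) = t, so 0.27·t = 0.73×23.9.
t* = 0.73×23.9/0.27 = 64.62 min.

64.6 min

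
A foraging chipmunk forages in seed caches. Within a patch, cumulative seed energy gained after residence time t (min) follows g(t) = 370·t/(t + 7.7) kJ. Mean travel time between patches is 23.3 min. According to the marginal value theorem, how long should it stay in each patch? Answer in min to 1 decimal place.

13.4 min

Maximise g(t)/(T+t): set derivative to zero → g'(t)(T+t) = g(t).
g'(t) = 370·7.7/(t + 7.7)². Setting 370·7.7/(t+7.7)² = 370t/[(t+7.7)(23.3+t)] gives 7.7(23.3+t) = t(t+7.7), so t² = 7.7×23.3 = 179.4.
t* = √179.4 = 13.39 min.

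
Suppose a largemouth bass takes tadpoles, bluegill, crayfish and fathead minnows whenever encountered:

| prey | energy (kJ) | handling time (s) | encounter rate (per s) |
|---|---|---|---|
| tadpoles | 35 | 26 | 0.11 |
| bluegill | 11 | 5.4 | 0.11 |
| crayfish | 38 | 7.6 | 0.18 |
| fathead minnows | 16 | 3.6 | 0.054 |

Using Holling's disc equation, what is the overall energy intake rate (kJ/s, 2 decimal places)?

R = (0.11×35 + 0.11×11 + 0.18×38 + 0.054×16) / (1 + 0.11×26 + 0.11×5.4 + 0.18×7.6 + 0.054×3.6) = 12.76/6.016 = 2.122 kJ/s.

2.12 kJ/s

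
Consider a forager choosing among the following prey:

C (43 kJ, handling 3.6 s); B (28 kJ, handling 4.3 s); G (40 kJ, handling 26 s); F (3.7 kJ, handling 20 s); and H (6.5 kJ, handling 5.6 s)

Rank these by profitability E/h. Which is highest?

C

In descending order of E/h:
C: 43/3.6 = 11.9 kJ/s
B: 28/4.3 = 6.51 kJ/s
G: 40/26 = 1.54 kJ/s
H: 6.5/5.6 = 1.16 kJ/s
F: 3.7/20 = 0.185 kJ/s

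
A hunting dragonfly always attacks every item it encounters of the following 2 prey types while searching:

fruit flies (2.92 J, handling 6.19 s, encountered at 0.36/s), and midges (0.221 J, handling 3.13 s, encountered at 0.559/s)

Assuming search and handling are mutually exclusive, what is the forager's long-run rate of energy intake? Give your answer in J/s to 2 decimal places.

Energy encountered per unit search time: 0.36×2.92 + 0.559×0.221 = 1.175 J/s.
Handling time per unit search time: 0.36×6.19 + 0.559×3.13 = 3.978.
Rate = 1.175/(1 + 3.978) = 0.236 J/s.

0.24 J/s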